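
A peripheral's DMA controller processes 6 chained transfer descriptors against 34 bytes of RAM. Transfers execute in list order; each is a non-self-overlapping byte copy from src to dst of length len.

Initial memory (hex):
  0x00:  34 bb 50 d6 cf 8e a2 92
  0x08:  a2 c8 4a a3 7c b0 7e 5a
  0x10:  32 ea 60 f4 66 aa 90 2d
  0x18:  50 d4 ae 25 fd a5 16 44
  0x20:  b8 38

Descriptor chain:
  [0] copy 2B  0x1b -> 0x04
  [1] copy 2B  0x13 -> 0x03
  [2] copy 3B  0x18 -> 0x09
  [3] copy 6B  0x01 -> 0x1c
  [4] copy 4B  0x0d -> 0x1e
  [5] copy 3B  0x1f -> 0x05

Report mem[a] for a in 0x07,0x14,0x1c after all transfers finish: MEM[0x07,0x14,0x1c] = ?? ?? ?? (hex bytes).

MEM[0x07,0x14,0x1c] = 32 66 bb

[0] 0x1b->0x04 len=2 : 25 fd
[1] 0x13->0x03 len=2 : f4 66
[2] 0x18->0x09 len=3 : 50 d4 ae
[3] 0x01->0x1c len=6 : bb 50 f4 66 fd a2
[4] 0x0d->0x1e len=4 : b0 7e 5a 32
[5] 0x1f->0x05 len=3 : 7e 5a 32
query mem[0x07]=0x32, mem[0x14]=0x66, mem[0x1c]=0xbb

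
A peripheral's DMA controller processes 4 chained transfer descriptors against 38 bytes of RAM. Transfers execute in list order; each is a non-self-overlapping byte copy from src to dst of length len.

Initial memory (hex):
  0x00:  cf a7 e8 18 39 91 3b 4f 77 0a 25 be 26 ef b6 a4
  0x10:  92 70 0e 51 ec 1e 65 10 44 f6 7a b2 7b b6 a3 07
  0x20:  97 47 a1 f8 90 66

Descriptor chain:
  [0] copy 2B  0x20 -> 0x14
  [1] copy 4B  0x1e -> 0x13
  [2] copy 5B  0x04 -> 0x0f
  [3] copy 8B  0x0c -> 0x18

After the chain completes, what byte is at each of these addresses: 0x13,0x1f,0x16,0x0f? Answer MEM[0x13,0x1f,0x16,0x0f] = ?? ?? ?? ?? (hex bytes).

MEM[0x13,0x1f,0x16,0x0f] = 77 77 47 39

#0 dst[0x14+2] := {0x97,0x47}
#1 dst[0x13+4] := {0xa3,0x07,0x97,0x47}
#2 dst[0x0f+5] := {0x39,0x91,0x3b,0x4f,0x77}
#3 dst[0x18+8] := {0x26,0xef,0xb6,0x39,0x91,0x3b,0x4f,0x77}
query mem[0x13]=0x77, mem[0x1f]=0x77, mem[0x16]=0x47, mem[0x0f]=0x39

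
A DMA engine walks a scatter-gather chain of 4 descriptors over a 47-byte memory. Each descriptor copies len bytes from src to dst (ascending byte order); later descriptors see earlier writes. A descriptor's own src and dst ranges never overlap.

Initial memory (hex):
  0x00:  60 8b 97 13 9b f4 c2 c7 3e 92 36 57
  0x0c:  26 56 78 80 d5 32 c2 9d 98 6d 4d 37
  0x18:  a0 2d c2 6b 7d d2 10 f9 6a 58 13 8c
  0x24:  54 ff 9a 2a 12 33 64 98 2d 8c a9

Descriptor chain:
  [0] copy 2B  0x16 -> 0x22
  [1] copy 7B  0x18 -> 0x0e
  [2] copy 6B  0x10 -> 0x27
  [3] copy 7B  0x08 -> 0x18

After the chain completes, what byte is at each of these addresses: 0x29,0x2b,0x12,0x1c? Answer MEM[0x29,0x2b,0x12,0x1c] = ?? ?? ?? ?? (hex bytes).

D0: mem[0x22..0x23] <- [4d 37]
D1: mem[0x0e..0x14] <- [a0 2d c2 6b 7d d2 10]
D2: mem[0x27..0x2c] <- [c2 6b 7d d2 10 6d]
D3: mem[0x18..0x1e] <- [3e 92 36 57 26 56 a0]
query mem[0x29]=0x7d, mem[0x2b]=0x10, mem[0x12]=0x7d, mem[0x1c]=0x26

MEM[0x29,0x2b,0x12,0x1c] = 7d 10 7d 26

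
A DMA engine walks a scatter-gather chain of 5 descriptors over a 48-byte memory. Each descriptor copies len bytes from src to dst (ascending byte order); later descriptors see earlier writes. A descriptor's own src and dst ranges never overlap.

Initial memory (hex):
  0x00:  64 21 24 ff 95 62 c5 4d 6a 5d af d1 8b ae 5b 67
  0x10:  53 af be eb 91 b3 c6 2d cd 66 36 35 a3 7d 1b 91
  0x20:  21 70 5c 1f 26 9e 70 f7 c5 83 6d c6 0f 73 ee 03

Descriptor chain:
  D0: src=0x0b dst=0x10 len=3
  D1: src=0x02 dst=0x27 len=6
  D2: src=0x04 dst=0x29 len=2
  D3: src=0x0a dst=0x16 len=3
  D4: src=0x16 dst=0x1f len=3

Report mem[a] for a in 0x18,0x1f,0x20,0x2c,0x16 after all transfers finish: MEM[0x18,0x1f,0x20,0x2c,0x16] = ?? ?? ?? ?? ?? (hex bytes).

#0 dst[0x10+3] := {0xd1,0x8b,0xae}
#1 dst[0x27+6] := {0x24,0xff,0x95,0x62,0xc5,0x4d}
#2 dst[0x29+2] := {0x95,0x62}
#3 dst[0x16+3] := {0xaf,0xd1,0x8b}
#4 dst[0x1f+3] := {0xaf,0xd1,0x8b}
query mem[0x18]=0x8b, mem[0x1f]=0xaf, mem[0x20]=0xd1, mem[0x2c]=0x4d, mem[0x16]=0xaf

MEM[0x18,0x1f,0x20,0x2c,0x16] = 8b af d1 4d af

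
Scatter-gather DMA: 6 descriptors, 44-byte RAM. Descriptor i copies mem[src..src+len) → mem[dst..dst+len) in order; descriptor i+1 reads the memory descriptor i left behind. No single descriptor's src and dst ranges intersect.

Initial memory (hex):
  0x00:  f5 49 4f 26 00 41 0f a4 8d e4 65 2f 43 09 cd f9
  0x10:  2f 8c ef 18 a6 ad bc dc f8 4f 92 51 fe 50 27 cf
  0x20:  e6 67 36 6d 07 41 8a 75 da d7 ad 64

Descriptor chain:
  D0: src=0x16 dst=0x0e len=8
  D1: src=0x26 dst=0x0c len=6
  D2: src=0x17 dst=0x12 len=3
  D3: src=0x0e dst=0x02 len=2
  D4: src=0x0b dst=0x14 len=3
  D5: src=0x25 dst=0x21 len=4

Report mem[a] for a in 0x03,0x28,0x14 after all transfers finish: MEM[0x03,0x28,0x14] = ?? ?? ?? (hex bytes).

#0 dst[0x0e+8] := {0xbc,0xdc,0xf8,0x4f,0x92,0x51,0xfe,0x50}
#1 dst[0x0c+6] := {0x8a,0x75,0xda,0xd7,0xad,0x64}
#2 dst[0x12+3] := {0xdc,0xf8,0x4f}
#3 dst[0x02+2] := {0xda,0xd7}
#4 dst[0x14+3] := {0x2f,0x8a,0x75}
#5 dst[0x21+4] := {0x41,0x8a,0x75,0xda}
query mem[0x03]=0xd7, mem[0x28]=0xda, mem[0x14]=0x2f

MEM[0x03,0x28,0x14] = d7 da 2f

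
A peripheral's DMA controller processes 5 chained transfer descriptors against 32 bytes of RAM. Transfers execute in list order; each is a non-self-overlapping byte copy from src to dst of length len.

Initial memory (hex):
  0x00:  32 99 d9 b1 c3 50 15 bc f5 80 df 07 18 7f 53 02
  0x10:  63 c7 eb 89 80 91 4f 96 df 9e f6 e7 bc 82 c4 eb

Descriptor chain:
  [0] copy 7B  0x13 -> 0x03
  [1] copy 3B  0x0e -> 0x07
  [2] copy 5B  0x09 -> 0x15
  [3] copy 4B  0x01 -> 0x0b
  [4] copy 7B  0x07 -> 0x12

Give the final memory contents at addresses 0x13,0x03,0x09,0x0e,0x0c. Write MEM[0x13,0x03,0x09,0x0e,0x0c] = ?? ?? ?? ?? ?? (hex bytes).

MEM[0x13,0x03,0x09,0x0e,0x0c] = 02 89 63 80 d9

[0] 0x13->0x03 len=7 : 89 80 91 4f 96 df 9e
[1] 0x0e->0x07 len=3 : 53 02 63
[2] 0x09->0x15 len=5 : 63 df 07 18 7f
[3] 0x01->0x0b len=4 : 99 d9 89 80
[4] 0x07->0x12 len=7 : 53 02 63 df 99 d9 89
query mem[0x13]=0x02, mem[0x03]=0x89, mem[0x09]=0x63, mem[0x0e]=0x80, mem[0x0c]=0xd9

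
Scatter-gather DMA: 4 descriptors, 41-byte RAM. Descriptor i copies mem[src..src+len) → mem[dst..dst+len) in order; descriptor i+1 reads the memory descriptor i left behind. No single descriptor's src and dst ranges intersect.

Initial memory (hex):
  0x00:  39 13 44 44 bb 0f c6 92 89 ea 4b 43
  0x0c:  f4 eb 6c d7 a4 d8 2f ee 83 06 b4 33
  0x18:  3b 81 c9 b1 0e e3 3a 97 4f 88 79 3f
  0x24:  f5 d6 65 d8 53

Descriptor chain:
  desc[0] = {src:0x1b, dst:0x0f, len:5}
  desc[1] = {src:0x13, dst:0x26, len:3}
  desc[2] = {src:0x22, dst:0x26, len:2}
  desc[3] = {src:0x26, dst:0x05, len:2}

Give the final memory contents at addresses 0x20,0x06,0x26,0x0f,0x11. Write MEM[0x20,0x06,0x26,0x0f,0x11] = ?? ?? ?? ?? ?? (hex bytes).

D0: mem[0x0f..0x13] <- [b1 0e e3 3a 97]
D1: mem[0x26..0x28] <- [97 83 06]
D2: mem[0x26..0x27] <- [79 3f]
D3: mem[0x05..0x06] <- [79 3f]
query mem[0x20]=0x4f, mem[0x06]=0x3f, mem[0x26]=0x79, mem[0x0f]=0xb1, mem[0x11]=0xe3

MEM[0x20,0x06,0x26,0x0f,0x11] = 4f 3f 79 b1 e3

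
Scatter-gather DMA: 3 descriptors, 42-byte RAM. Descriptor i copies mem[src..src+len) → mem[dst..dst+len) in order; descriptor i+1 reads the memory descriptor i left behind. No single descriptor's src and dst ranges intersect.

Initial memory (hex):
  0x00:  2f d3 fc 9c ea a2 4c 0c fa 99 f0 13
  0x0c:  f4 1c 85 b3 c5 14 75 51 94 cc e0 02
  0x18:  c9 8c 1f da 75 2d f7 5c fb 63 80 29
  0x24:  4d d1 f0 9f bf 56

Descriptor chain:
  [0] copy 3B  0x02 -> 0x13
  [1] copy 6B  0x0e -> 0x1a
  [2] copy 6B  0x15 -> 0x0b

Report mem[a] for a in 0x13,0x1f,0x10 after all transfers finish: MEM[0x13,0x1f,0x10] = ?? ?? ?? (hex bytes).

  after D0: wrote 3B at 0x13 = fc9cea
  after D1: wrote 6B at 0x1a = 85b3c51475fc
  after D2: wrote 6B at 0x0b = eae002c98c85
query mem[0x13]=0xfc, mem[0x1f]=0xfc, mem[0x10]=0x85

MEM[0x13,0x1f,0x10] = fc fc 85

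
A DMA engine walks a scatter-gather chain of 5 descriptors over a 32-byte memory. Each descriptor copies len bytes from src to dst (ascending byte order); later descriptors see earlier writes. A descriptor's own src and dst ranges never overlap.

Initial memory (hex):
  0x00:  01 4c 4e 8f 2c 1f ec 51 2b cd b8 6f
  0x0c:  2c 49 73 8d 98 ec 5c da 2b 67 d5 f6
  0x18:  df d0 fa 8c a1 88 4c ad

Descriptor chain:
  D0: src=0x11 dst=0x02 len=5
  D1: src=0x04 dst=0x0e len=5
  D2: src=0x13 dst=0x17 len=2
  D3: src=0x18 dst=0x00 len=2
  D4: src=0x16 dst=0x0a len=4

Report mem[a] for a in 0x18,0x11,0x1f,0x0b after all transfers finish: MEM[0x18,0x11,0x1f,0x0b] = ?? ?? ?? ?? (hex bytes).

D0: mem[0x02..0x06] <- [ec 5c da 2b 67]
D1: mem[0x0e..0x12] <- [da 2b 67 51 2b]
D2: mem[0x17..0x18] <- [da 2b]
D3: mem[0x00..0x01] <- [2b d0]
D4: mem[0x0a..0x0d] <- [d5 da 2b d0]
query mem[0x18]=0x2b, mem[0x11]=0x51, mem[0x1f]=0xad, mem[0x0b]=0xda

MEM[0x18,0x11,0x1f,0x0b] = 2b 51 ad da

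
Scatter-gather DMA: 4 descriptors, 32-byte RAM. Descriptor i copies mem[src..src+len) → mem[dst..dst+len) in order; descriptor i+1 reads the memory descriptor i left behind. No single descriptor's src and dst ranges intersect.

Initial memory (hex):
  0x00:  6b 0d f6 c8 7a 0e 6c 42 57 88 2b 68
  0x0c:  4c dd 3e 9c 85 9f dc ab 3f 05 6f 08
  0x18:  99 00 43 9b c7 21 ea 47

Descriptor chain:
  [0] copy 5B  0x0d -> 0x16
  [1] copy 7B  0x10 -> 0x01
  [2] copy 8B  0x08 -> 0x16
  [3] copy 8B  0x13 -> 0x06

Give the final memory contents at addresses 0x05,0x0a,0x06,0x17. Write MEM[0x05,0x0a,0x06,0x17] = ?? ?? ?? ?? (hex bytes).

[0] 0x0d->0x16 len=5 : dd 3e 9c 85 9f
[1] 0x10->0x01 len=7 : 85 9f dc ab 3f 05 dd
[2] 0x08->0x16 len=8 : 57 88 2b 68 4c dd 3e 9c
[3] 0x13->0x06 len=8 : ab 3f 05 57 88 2b 68 4c
query mem[0x05]=0x3f, mem[0x0a]=0x88, mem[0x06]=0xab, mem[0x17]=0x88

MEM[0x05,0x0a,0x06,0x17] = 3f 88 ab 88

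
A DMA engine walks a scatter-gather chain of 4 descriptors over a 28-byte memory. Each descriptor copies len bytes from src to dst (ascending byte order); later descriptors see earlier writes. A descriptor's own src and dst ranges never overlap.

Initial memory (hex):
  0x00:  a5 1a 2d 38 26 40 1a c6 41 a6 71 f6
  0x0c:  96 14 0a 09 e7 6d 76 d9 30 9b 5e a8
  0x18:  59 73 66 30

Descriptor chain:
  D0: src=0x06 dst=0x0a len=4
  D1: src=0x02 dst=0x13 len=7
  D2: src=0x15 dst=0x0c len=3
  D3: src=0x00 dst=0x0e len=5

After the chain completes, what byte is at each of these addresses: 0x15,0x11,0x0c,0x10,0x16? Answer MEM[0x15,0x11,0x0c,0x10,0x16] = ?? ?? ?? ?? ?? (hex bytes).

MEM[0x15,0x11,0x0c,0x10,0x16] = 26 38 26 2d 40

#0 dst[0x0a+4] := {0x1a,0xc6,0x41,0xa6}
#1 dst[0x13+7] := {0x2d,0x38,0x26,0x40,0x1a,0xc6,0x41}
#2 dst[0x0c+3] := {0x26,0x40,0x1a}
#3 dst[0x0e+5] := {0xa5,0x1a,0x2d,0x38,0x26}
query mem[0x15]=0x26, mem[0x11]=0x38, mem[0x0c]=0x26, mem[0x10]=0x2d, mem[0x16]=0x40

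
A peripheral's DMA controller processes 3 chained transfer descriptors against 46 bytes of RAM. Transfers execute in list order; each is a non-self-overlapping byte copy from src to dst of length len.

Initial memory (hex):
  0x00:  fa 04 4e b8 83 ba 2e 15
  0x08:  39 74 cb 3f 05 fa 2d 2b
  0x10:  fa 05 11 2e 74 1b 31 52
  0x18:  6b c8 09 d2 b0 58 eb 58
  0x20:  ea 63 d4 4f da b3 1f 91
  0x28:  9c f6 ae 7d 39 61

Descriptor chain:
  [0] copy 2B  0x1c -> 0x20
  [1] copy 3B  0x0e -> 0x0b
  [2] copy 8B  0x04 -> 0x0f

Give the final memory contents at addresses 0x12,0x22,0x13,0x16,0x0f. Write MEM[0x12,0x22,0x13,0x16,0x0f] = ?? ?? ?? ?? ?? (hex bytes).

MEM[0x12,0x22,0x13,0x16,0x0f] = 15 d4 39 2d 83

[0] 0x1c->0x20 len=2 : b0 58
[1] 0x0e->0x0b len=3 : 2d 2b fa
[2] 0x04->0x0f len=8 : 83 ba 2e 15 39 74 cb 2d
query mem[0x12]=0x15, mem[0x22]=0xd4, mem[0x13]=0x39, mem[0x16]=0x2d, mem[0x0f]=0x83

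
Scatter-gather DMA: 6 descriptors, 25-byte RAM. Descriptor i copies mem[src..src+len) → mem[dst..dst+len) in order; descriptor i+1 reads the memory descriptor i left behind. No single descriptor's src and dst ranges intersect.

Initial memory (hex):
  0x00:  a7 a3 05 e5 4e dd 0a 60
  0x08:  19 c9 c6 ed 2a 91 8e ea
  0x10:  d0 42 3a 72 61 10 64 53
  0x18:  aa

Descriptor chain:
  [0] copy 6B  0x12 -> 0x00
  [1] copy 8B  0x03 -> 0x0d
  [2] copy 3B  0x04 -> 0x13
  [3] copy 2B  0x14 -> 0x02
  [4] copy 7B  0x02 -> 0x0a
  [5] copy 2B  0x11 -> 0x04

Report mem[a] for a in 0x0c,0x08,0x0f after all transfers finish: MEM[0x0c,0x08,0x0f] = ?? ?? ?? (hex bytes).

D0: mem[0x00..0x05] <- [3a 72 61 10 64 53]
D1: mem[0x0d..0x14] <- [10 64 53 0a 60 19 c9 c6]
D2: mem[0x13..0x15] <- [64 53 0a]
D3: mem[0x02..0x03] <- [53 0a]
D4: mem[0x0a..0x10] <- [53 0a 64 53 0a 60 19]
D5: mem[0x04..0x05] <- [60 19]
query mem[0x0c]=0x64, mem[0x08]=0x19, mem[0x0f]=0x60

MEM[0x0c,0x08,0x0f] = 64 19 60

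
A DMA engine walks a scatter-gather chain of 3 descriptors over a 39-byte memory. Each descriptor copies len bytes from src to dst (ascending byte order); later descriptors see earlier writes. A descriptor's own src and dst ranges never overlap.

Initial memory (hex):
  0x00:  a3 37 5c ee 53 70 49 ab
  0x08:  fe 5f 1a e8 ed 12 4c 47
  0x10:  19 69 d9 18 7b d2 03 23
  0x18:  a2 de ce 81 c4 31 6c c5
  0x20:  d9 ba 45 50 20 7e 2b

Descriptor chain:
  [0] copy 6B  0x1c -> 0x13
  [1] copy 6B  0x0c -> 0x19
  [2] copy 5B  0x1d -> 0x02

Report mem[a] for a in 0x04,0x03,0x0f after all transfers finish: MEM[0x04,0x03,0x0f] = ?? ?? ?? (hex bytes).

  after D0: wrote 6B at 0x13 = c4316cc5d9ba
  after D1: wrote 6B at 0x19 = ed124c471969
  after D2: wrote 5B at 0x02 = 1969c5d9ba
query mem[0x04]=0xc5, mem[0x03]=0x69, mem[0x0f]=0x47

MEM[0x04,0x03,0x0f] = c5 69 47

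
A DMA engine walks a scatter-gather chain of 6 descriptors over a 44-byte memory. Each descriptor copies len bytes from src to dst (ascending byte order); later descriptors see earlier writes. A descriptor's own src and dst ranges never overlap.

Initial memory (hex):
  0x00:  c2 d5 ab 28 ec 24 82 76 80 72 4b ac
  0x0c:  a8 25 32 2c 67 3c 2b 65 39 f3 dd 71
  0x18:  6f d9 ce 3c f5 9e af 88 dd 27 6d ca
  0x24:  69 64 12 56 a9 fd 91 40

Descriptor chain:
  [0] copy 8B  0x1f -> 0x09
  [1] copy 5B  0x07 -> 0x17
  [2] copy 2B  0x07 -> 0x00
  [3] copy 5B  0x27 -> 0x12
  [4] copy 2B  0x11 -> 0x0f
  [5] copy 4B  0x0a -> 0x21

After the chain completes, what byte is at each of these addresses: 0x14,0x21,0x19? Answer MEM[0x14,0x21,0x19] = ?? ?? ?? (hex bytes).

MEM[0x14,0x21,0x19] = fd dd 88

#0 dst[0x09+8] := {0x88,0xdd,0x27,0x6d,0xca,0x69,0x64,0x12}
#1 dst[0x17+5] := {0x76,0x80,0x88,0xdd,0x27}
#2 dst[0x00+2] := {0x76,0x80}
#3 dst[0x12+5] := {0x56,0xa9,0xfd,0x91,0x40}
#4 dst[0x0f+2] := {0x3c,0x56}
#5 dst[0x21+4] := {0xdd,0x27,0x6d,0xca}
query mem[0x14]=0xfd, mem[0x21]=0xdd, mem[0x19]=0x88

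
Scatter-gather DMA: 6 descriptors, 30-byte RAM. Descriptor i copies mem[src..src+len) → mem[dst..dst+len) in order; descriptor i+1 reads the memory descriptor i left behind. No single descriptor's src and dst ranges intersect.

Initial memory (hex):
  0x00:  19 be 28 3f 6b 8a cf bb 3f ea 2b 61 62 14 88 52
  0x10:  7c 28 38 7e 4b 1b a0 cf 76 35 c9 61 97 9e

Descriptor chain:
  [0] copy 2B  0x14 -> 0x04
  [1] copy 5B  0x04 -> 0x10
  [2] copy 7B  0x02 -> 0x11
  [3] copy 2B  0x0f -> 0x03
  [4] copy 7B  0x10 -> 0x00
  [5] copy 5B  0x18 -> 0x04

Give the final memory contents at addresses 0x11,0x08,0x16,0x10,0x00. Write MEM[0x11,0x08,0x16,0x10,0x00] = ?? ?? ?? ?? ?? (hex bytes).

MEM[0x11,0x08,0x16,0x10,0x00] = 28 97 bb 4b 4b

[0] 0x14->0x04 len=2 : 4b 1b
[1] 0x04->0x10 len=5 : 4b 1b cf bb 3f
[2] 0x02->0x11 len=7 : 28 3f 4b 1b cf bb 3f
[3] 0x0f->0x03 len=2 : 52 4b
[4] 0x10->0x00 len=7 : 4b 28 3f 4b 1b cf bb
[5] 0x18->0x04 len=5 : 76 35 c9 61 97
query mem[0x11]=0x28, mem[0x08]=0x97, mem[0x16]=0xbb, mem[0x10]=0x4b, mem[0x00]=0x4b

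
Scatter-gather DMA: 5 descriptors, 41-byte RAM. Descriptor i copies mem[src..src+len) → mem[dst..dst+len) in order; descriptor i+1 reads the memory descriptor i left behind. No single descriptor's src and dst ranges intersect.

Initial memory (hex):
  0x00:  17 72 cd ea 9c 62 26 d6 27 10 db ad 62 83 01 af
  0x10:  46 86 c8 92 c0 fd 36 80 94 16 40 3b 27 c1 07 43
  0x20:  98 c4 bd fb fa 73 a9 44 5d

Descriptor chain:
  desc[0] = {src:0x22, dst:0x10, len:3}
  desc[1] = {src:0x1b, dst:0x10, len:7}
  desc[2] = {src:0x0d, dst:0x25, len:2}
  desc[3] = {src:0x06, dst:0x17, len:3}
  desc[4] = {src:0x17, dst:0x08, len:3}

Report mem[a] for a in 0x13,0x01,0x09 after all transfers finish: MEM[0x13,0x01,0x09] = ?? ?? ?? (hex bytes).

[0] 0x22->0x10 len=3 : bd fb fa
[1] 0x1b->0x10 len=7 : 3b 27 c1 07 43 98 c4
[2] 0x0d->0x25 len=2 : 83 01
[3] 0x06->0x17 len=3 : 26 d6 27
[4] 0x17->0x08 len=3 : 26 d6 27
query mem[0x13]=0x07, mem[0x01]=0x72, mem[0x09]=0xd6

MEM[0x13,0x01,0x09] = 07 72 d6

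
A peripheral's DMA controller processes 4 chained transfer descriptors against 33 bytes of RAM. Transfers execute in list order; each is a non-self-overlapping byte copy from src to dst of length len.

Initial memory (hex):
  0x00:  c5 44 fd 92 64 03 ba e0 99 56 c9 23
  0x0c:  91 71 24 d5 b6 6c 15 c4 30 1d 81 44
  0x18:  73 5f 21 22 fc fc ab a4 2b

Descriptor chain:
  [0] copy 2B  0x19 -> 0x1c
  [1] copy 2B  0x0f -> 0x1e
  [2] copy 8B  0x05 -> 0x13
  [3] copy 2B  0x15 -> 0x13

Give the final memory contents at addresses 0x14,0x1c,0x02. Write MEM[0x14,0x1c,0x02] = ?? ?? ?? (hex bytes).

D0: mem[0x1c..0x1d] <- [5f 21]
D1: mem[0x1e..0x1f] <- [d5 b6]
D2: mem[0x13..0x1a] <- [03 ba e0 99 56 c9 23 91]
D3: mem[0x13..0x14] <- [e0 99]
query mem[0x14]=0x99, mem[0x1c]=0x5f, mem[0x02]=0xfd

MEM[0x14,0x1c,0x02] = 99 5f fd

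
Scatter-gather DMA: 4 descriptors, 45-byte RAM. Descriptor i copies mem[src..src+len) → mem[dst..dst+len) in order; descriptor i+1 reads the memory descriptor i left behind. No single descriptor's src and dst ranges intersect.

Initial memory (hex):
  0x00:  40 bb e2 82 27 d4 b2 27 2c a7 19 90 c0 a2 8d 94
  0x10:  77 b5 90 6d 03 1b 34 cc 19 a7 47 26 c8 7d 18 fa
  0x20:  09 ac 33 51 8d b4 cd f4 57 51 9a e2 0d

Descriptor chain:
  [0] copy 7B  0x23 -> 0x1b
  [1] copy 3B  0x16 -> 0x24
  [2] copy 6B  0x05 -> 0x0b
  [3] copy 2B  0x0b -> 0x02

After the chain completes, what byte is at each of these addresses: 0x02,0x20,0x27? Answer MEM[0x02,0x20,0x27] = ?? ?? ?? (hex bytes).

[0] 0x23->0x1b len=7 : 51 8d b4 cd f4 57 51
[1] 0x16->0x24 len=3 : 34 cc 19
[2] 0x05->0x0b len=6 : d4 b2 27 2c a7 19
[3] 0x0b->0x02 len=2 : d4 b2
query mem[0x02]=0xd4, mem[0x20]=0x57, mem[0x27]=0xf4

MEM[0x02,0x20,0x27] = d4 57 f4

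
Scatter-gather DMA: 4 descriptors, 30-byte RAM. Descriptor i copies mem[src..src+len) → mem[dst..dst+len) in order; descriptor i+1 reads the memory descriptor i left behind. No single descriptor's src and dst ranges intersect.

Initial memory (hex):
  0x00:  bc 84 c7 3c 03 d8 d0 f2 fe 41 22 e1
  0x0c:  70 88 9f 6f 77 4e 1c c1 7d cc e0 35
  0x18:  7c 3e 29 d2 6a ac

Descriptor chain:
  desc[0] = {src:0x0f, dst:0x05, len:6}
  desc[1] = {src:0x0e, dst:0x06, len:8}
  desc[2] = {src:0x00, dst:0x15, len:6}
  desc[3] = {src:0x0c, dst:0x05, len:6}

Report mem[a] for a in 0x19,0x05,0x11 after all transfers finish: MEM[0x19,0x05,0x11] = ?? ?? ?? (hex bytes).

D0: mem[0x05..0x0a] <- [6f 77 4e 1c c1 7d]
D1: mem[0x06..0x0d] <- [9f 6f 77 4e 1c c1 7d cc]
D2: mem[0x15..0x1a] <- [bc 84 c7 3c 03 6f]
D3: mem[0x05..0x0a] <- [7d cc 9f 6f 77 4e]
query mem[0x19]=0x03, mem[0x05]=0x7d, mem[0x11]=0x4e

MEM[0x19,0x05,0x11] = 03 7d 4e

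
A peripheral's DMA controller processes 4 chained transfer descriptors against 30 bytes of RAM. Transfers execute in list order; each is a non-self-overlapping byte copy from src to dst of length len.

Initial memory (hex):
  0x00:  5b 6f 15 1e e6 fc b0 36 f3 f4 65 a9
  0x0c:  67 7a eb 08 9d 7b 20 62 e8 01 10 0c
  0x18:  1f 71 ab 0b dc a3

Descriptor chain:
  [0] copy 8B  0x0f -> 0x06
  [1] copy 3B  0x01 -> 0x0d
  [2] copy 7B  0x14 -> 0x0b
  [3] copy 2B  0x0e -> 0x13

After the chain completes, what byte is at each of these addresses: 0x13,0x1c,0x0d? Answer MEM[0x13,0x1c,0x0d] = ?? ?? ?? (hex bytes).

  after D0: wrote 8B at 0x06 = 089d7b2062e80110
  after D1: wrote 3B at 0x0d = 6f151e
  after D2: wrote 7B at 0x0b = e801100c1f71ab
  after D3: wrote 2B at 0x13 = 0c1f
query mem[0x13]=0x0c, mem[0x1c]=0xdc, mem[0x0d]=0x10

MEM[0x13,0x1c,0x0d] = 0c dc 10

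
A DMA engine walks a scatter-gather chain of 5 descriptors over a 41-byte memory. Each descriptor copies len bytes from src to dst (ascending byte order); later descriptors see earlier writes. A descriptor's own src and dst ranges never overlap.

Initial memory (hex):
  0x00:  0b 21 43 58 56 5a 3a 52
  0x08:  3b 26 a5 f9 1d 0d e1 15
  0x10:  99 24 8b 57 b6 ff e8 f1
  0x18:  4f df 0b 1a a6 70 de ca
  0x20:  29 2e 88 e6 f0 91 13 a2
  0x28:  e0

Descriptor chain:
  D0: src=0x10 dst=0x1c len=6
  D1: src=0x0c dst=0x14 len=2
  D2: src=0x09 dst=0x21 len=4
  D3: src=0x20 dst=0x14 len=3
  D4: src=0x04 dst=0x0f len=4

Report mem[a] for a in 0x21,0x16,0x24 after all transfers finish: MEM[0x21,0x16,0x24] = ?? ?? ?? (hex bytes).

MEM[0x21,0x16,0x24] = 26 a5 1d

D0: mem[0x1c..0x21] <- [99 24 8b 57 b6 ff]
D1: mem[0x14..0x15] <- [1d 0d]
D2: mem[0x21..0x24] <- [26 a5 f9 1d]
D3: mem[0x14..0x16] <- [b6 26 a5]
D4: mem[0x0f..0x12] <- [56 5a 3a 52]
query mem[0x21]=0x26, mem[0x16]=0xa5, mem[0x24]=0x1d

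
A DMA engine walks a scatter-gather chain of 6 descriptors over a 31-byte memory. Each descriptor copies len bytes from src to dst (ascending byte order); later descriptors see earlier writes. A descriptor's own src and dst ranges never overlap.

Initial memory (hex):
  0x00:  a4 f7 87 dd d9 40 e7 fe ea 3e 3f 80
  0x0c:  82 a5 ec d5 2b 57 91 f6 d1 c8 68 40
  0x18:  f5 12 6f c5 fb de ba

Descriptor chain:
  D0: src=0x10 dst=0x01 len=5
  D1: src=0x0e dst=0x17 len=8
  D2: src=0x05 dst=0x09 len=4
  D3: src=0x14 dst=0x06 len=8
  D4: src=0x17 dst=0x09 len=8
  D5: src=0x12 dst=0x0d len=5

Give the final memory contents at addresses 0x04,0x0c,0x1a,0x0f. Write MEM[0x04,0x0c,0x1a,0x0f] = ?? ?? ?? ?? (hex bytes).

MEM[0x04,0x0c,0x1a,0x0f] = f6 57 57 d1

#0 dst[0x01+5] := {0x2b,0x57,0x91,0xf6,0xd1}
#1 dst[0x17+8] := {0xec,0xd5,0x2b,0x57,0x91,0xf6,0xd1,0xc8}
#2 dst[0x09+4] := {0xd1,0xe7,0xfe,0xea}
#3 dst[0x06+8] := {0xd1,0xc8,0x68,0xec,0xd5,0x2b,0x57,0x91}
#4 dst[0x09+8] := {0xec,0xd5,0x2b,0x57,0x91,0xf6,0xd1,0xc8}
#5 dst[0x0d+5] := {0x91,0xf6,0xd1,0xc8,0x68}
query mem[0x04]=0xf6, mem[0x0c]=0x57, mem[0x1a]=0x57, mem[0x0f]=0xd1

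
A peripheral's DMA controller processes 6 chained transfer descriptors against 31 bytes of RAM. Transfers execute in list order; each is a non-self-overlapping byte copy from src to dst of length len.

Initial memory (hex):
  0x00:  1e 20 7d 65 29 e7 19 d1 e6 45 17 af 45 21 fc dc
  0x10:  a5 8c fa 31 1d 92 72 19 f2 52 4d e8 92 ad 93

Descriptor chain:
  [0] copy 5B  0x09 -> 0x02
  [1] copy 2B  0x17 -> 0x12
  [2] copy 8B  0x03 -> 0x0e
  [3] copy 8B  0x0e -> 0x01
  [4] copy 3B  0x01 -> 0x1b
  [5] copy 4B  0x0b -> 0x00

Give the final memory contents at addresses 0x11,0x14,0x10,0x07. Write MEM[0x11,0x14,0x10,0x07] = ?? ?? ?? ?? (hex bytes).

MEM[0x11,0x14,0x10,0x07] = 21 45 45 45

[0] 0x09->0x02 len=5 : 45 17 af 45 21
[1] 0x17->0x12 len=2 : 19 f2
[2] 0x03->0x0e len=8 : 17 af 45 21 d1 e6 45 17
[3] 0x0e->0x01 len=8 : 17 af 45 21 d1 e6 45 17
[4] 0x01->0x1b len=3 : 17 af 45
[5] 0x0b->0x00 len=4 : af 45 21 17
query mem[0x11]=0x21, mem[0x14]=0x45, mem[0x10]=0x45, mem[0x07]=0x45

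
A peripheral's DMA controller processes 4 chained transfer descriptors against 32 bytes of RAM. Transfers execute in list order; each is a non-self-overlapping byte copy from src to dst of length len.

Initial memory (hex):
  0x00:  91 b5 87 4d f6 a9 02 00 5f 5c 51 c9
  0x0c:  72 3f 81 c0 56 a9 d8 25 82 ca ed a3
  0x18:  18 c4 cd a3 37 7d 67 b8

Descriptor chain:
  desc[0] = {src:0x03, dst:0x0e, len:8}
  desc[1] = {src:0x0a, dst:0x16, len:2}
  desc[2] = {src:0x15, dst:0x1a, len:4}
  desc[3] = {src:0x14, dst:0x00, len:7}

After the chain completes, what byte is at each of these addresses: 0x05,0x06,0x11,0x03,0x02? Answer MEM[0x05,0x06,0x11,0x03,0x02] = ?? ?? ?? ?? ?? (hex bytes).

[0] 0x03->0x0e len=8 : 4d f6 a9 02 00 5f 5c 51
[1] 0x0a->0x16 len=2 : 51 c9
[2] 0x15->0x1a len=4 : 51 51 c9 18
[3] 0x14->0x00 len=7 : 5c 51 51 c9 18 c4 51
query mem[0x05]=0xc4, mem[0x06]=0x51, mem[0x11]=0x02, mem[0x03]=0xc9, mem[0x02]=0x51

MEM[0x05,0x06,0x11,0x03,0x02] = c4 51 02 c9 51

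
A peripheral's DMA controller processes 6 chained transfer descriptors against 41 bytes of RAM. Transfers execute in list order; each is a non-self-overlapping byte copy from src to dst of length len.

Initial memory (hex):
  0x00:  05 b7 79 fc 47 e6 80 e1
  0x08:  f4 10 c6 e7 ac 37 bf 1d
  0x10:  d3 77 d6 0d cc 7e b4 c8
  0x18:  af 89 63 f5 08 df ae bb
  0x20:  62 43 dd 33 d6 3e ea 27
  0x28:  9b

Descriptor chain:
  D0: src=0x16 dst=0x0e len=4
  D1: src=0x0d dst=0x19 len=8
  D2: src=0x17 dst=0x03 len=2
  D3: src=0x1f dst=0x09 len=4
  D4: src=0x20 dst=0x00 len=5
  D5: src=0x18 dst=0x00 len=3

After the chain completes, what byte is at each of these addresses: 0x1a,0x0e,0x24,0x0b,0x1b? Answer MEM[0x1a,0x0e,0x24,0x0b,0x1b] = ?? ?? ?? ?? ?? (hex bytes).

MEM[0x1a,0x0e,0x24,0x0b,0x1b] = b4 b4 d6 43 c8

#0 dst[0x0e+4] := {0xb4,0xc8,0xaf,0x89}
#1 dst[0x19+8] := {0x37,0xb4,0xc8,0xaf,0x89,0xd6,0x0d,0xcc}
#2 dst[0x03+2] := {0xc8,0xaf}
#3 dst[0x09+4] := {0x0d,0xcc,0x43,0xdd}
#4 dst[0x00+5] := {0xcc,0x43,0xdd,0x33,0xd6}
#5 dst[0x00+3] := {0xaf,0x37,0xb4}
query mem[0x1a]=0xb4, mem[0x0e]=0xb4, mem[0x24]=0xd6, mem[0x0b]=0x43, mem[0x1b]=0xc8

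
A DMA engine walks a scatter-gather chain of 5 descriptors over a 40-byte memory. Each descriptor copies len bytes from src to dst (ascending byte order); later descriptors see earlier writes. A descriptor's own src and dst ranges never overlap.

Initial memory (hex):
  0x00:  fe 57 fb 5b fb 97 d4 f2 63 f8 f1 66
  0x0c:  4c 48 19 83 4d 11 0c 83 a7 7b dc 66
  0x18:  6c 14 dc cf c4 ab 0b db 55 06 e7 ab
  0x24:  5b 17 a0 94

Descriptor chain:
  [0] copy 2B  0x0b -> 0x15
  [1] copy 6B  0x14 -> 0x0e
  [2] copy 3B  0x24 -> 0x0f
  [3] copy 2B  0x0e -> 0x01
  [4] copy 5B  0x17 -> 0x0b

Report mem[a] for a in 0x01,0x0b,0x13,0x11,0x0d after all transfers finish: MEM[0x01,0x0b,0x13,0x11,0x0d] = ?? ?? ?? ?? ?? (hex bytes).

MEM[0x01,0x0b,0x13,0x11,0x0d] = a7 66 14 a0 14

[0] 0x0b->0x15 len=2 : 66 4c
[1] 0x14->0x0e len=6 : a7 66 4c 66 6c 14
[2] 0x24->0x0f len=3 : 5b 17 a0
[3] 0x0e->0x01 len=2 : a7 5b
[4] 0x17->0x0b len=5 : 66 6c 14 dc cf
query mem[0x01]=0xa7, mem[0x0b]=0x66, mem[0x13]=0x14, mem[0x11]=0xa0, mem[0x0d]=0x14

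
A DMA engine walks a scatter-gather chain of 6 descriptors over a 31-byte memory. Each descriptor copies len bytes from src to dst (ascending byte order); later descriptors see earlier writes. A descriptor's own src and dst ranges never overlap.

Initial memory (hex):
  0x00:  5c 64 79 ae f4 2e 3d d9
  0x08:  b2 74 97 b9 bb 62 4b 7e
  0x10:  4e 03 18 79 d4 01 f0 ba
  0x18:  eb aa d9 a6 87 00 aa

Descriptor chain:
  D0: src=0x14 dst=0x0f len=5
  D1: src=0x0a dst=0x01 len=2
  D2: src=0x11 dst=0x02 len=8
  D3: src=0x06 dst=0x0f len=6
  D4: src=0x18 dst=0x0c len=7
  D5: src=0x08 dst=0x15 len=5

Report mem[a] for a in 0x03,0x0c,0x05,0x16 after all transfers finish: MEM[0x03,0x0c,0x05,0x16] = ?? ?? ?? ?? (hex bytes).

MEM[0x03,0x0c,0x05,0x16] = ba eb d4 eb

[0] 0x14->0x0f len=5 : d4 01 f0 ba eb
[1] 0x0a->0x01 len=2 : 97 b9
[2] 0x11->0x02 len=8 : f0 ba eb d4 01 f0 ba eb
[3] 0x06->0x0f len=6 : 01 f0 ba eb 97 b9
[4] 0x18->0x0c len=7 : eb aa d9 a6 87 00 aa
[5] 0x08->0x15 len=5 : ba eb 97 b9 eb
query mem[0x03]=0xba, mem[0x0c]=0xeb, mem[0x05]=0xd4, mem[0x16]=0xeb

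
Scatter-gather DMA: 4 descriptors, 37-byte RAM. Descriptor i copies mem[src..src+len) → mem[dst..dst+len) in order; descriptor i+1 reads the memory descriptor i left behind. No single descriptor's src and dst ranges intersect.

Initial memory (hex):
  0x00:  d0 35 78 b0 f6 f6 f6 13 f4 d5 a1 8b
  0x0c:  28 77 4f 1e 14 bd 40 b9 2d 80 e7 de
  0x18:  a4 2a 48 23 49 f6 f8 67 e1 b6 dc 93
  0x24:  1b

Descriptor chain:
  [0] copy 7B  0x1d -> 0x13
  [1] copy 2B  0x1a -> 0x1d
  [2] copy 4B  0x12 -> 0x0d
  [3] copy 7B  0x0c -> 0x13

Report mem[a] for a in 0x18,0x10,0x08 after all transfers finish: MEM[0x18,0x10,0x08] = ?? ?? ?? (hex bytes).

MEM[0x18,0x10,0x08] = bd 67 f4

  after D0: wrote 7B at 0x13 = f6f867e1b6dc93
  after D1: wrote 2B at 0x1d = 4823
  after D2: wrote 4B at 0x0d = 40f6f867
  after D3: wrote 7B at 0x13 = 2840f6f867bd40
query mem[0x18]=0xbd, mem[0x10]=0x67, mem[0x08]=0xf4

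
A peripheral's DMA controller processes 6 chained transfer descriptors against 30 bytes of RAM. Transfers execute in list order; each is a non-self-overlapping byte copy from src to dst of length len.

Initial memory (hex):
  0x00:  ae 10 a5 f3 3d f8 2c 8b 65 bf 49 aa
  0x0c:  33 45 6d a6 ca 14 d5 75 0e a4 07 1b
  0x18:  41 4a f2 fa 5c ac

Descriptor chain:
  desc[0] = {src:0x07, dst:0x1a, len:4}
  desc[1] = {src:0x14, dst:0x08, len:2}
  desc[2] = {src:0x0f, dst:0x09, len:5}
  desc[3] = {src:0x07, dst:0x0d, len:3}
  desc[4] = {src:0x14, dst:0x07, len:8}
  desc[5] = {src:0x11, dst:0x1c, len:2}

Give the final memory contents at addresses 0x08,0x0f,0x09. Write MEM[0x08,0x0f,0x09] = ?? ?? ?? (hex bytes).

MEM[0x08,0x0f,0x09] = a4 a6 07

#0 dst[0x1a+4] := {0x8b,0x65,0xbf,0x49}
#1 dst[0x08+2] := {0x0e,0xa4}
#2 dst[0x09+5] := {0xa6,0xca,0x14,0xd5,0x75}
#3 dst[0x0d+3] := {0x8b,0x0e,0xa6}
#4 dst[0x07+8] := {0x0e,0xa4,0x07,0x1b,0x41,0x4a,0x8b,0x65}
#5 dst[0x1c+2] := {0x14,0xd5}
query mem[0x08]=0xa4, mem[0x0f]=0xa6, mem[0x09]=0x07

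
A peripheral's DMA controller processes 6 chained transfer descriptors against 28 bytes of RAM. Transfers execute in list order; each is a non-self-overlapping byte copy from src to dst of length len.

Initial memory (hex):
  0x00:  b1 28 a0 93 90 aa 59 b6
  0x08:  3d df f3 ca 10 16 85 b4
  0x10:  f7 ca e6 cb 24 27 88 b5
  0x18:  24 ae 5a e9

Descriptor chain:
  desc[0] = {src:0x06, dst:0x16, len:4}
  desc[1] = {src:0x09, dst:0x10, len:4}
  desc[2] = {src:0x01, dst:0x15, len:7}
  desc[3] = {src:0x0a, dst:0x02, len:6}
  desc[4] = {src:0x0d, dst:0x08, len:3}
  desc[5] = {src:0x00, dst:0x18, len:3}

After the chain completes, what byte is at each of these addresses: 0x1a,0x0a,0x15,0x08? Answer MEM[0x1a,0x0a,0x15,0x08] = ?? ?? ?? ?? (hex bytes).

MEM[0x1a,0x0a,0x15,0x08] = f3 b4 28 16

#0 dst[0x16+4] := {0x59,0xb6,0x3d,0xdf}
#1 dst[0x10+4] := {0xdf,0xf3,0xca,0x10}
#2 dst[0x15+7] := {0x28,0xa0,0x93,0x90,0xaa,0x59,0xb6}
#3 dst[0x02+6] := {0xf3,0xca,0x10,0x16,0x85,0xb4}
#4 dst[0x08+3] := {0x16,0x85,0xb4}
#5 dst[0x18+3] := {0xb1,0x28,0xf3}
query mem[0x1a]=0xf3, mem[0x0a]=0xb4, mem[0x15]=0x28, mem[0x08]=0x16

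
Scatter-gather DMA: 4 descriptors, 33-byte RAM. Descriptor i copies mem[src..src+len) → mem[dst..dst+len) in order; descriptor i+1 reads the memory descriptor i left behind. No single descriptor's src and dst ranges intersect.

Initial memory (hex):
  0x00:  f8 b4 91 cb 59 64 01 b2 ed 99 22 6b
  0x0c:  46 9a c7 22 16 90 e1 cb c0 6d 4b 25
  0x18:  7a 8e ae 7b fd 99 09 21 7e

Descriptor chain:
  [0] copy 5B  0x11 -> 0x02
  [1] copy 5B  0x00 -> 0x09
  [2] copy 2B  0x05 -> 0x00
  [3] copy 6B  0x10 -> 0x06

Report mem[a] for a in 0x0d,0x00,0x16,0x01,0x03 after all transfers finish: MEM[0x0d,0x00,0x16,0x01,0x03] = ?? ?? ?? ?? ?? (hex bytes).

MEM[0x0d,0x00,0x16,0x01,0x03] = cb c0 4b 6d e1

  after D0: wrote 5B at 0x02 = 90e1cbc06d
  after D1: wrote 5B at 0x09 = f8b490e1cb
  after D2: wrote 2B at 0x00 = c06d
  after D3: wrote 6B at 0x06 = 1690e1cbc06d
query mem[0x0d]=0xcb, mem[0x00]=0xc0, mem[0x16]=0x4b, mem[0x01]=0x6d, mem[0x03]=0xe1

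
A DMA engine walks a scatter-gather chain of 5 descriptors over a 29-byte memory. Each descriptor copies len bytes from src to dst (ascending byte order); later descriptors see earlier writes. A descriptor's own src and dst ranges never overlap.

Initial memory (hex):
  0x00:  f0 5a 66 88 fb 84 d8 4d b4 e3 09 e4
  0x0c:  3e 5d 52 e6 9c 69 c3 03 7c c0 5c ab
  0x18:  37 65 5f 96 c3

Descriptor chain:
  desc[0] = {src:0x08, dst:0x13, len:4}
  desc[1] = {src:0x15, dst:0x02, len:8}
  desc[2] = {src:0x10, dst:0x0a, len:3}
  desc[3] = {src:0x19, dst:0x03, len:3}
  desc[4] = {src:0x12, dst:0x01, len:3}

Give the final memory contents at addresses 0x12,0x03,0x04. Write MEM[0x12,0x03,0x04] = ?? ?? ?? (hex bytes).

MEM[0x12,0x03,0x04] = c3 e3 5f

D0: mem[0x13..0x16] <- [b4 e3 09 e4]
D1: mem[0x02..0x09] <- [09 e4 ab 37 65 5f 96 c3]
D2: mem[0x0a..0x0c] <- [9c 69 c3]
D3: mem[0x03..0x05] <- [65 5f 96]
D4: mem[0x01..0x03] <- [c3 b4 e3]
query mem[0x12]=0xc3, mem[0x03]=0xe3, mem[0x04]=0x5f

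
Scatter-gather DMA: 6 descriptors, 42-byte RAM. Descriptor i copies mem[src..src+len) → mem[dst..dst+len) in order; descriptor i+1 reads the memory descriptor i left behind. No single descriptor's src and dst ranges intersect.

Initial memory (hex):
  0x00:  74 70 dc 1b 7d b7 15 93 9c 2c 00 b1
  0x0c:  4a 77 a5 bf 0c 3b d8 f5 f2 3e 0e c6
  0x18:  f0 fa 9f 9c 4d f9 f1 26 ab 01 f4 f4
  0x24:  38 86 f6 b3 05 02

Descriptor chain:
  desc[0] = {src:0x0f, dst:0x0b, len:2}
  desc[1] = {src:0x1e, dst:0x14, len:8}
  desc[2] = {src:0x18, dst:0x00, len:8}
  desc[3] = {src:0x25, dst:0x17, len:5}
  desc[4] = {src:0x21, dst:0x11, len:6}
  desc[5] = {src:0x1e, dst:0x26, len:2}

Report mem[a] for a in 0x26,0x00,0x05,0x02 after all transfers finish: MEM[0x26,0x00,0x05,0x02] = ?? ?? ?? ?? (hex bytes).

MEM[0x26,0x00,0x05,0x02] = f1 f4 f9 38

[0] 0x0f->0x0b len=2 : bf 0c
[1] 0x1e->0x14 len=8 : f1 26 ab 01 f4 f4 38 86
[2] 0x18->0x00 len=8 : f4 f4 38 86 4d f9 f1 26
[3] 0x25->0x17 len=5 : 86 f6 b3 05 02
[4] 0x21->0x11 len=6 : 01 f4 f4 38 86 f6
[5] 0x1e->0x26 len=2 : f1 26
query mem[0x26]=0xf1, mem[0x00]=0xf4, mem[0x05]=0xf9, mem[0x02]=0x38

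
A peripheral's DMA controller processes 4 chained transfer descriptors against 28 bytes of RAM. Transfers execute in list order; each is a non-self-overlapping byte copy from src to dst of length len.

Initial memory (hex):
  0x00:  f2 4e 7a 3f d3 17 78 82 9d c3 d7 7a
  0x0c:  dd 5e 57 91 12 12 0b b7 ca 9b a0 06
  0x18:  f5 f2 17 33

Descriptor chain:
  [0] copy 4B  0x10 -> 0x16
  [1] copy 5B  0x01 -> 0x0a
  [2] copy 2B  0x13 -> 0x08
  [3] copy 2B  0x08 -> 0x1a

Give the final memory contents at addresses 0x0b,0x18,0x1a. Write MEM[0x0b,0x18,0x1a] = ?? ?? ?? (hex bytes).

  after D0: wrote 4B at 0x16 = 12120bb7
  after D1: wrote 5B at 0x0a = 4e7a3fd317
  after D2: wrote 2B at 0x08 = b7ca
  after D3: wrote 2B at 0x1a = b7ca
query mem[0x0b]=0x7a, mem[0x18]=0x0b, mem[0x1a]=0xb7

MEM[0x0b,0x18,0x1a] = 7a 0b b7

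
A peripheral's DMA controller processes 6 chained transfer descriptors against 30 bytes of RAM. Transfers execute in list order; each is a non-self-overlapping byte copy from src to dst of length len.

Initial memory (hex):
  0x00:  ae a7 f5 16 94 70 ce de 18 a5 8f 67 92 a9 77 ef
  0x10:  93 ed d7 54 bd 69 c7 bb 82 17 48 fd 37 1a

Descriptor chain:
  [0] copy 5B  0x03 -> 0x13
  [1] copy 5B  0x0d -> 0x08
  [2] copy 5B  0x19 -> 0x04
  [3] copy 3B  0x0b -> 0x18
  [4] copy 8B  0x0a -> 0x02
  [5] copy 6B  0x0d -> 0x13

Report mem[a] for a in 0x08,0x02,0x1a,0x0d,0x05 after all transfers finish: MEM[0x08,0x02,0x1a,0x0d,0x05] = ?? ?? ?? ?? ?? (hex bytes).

MEM[0x08,0x02,0x1a,0x0d,0x05] = 93 ef a9 a9 a9

  after D0: wrote 5B at 0x13 = 169470cede
  after D1: wrote 5B at 0x08 = a977ef93ed
  after D2: wrote 5B at 0x04 = 1748fd371a
  after D3: wrote 3B at 0x18 = 93eda9
  after D4: wrote 8B at 0x02 = ef93eda977ef93ed
  after D5: wrote 6B at 0x13 = a977ef93edd7
query mem[0x08]=0x93, mem[0x02]=0xef, mem[0x1a]=0xa9, mem[0x0d]=0xa9, mem[0x05]=0xa9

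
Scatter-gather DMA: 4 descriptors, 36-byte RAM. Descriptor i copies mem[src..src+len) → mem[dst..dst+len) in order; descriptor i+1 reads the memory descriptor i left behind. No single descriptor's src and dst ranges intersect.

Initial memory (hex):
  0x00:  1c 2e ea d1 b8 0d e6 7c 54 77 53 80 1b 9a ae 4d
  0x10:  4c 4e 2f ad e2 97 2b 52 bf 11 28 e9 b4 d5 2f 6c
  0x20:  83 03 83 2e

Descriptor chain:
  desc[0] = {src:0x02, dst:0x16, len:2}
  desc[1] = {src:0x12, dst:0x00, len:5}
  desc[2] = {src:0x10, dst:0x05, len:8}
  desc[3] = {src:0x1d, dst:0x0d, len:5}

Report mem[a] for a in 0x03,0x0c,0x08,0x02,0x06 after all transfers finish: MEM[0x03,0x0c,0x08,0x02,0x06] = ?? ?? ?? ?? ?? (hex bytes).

#0 dst[0x16+2] := {0xea,0xd1}
#1 dst[0x00+5] := {0x2f,0xad,0xe2,0x97,0xea}
#2 dst[0x05+8] := {0x4c,0x4e,0x2f,0xad,0xe2,0x97,0xea,0xd1}
#3 dst[0x0d+5] := {0xd5,0x2f,0x6c,0x83,0x03}
query mem[0x03]=0x97, mem[0x0c]=0xd1, mem[0x08]=0xad, mem[0x02]=0xe2, mem[0x06]=0x4e

MEM[0x03,0x0c,0x08,0x02,0x06] = 97 d1 ad e2 4e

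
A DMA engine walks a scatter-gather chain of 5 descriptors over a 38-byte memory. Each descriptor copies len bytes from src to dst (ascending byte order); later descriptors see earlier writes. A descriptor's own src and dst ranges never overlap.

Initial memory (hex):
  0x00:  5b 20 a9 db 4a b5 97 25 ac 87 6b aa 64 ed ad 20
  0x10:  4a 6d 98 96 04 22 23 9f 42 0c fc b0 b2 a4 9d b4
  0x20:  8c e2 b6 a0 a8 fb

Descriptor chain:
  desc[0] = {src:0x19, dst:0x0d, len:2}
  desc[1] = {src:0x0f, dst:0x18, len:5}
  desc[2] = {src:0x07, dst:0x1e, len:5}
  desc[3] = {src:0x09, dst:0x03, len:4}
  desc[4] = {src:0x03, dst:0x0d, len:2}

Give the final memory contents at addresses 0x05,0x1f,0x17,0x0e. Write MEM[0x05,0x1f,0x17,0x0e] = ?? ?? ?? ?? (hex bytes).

MEM[0x05,0x1f,0x17,0x0e] = aa ac 9f 6b

[0] 0x19->0x0d len=2 : 0c fc
[1] 0x0f->0x18 len=5 : 20 4a 6d 98 96
[2] 0x07->0x1e len=5 : 25 ac 87 6b aa
[3] 0x09->0x03 len=4 : 87 6b aa 64
[4] 0x03->0x0d len=2 : 87 6b
query mem[0x05]=0xaa, mem[0x1f]=0xac, mem[0x17]=0x9f, mem[0x0e]=0x6b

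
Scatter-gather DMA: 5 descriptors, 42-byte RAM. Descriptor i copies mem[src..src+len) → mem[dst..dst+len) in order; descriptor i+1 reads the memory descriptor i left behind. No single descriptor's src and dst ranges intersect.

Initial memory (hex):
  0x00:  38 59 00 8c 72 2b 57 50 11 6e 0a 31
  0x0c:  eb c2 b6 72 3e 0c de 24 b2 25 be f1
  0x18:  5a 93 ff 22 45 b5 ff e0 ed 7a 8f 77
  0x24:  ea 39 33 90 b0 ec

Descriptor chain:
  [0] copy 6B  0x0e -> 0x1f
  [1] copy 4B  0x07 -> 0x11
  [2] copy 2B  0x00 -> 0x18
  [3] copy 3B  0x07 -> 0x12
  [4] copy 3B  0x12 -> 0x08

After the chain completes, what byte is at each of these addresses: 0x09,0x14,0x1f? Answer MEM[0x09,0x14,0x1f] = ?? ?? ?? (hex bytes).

  after D0: wrote 6B at 0x1f = b6723e0cde24
  after D1: wrote 4B at 0x11 = 50116e0a
  after D2: wrote 2B at 0x18 = 3859
  after D3: wrote 3B at 0x12 = 50116e
  after D4: wrote 3B at 0x08 = 50116e
query mem[0x09]=0x11, mem[0x14]=0x6e, mem[0x1f]=0xb6

MEM[0x09,0x14,0x1f] = 11 6e b6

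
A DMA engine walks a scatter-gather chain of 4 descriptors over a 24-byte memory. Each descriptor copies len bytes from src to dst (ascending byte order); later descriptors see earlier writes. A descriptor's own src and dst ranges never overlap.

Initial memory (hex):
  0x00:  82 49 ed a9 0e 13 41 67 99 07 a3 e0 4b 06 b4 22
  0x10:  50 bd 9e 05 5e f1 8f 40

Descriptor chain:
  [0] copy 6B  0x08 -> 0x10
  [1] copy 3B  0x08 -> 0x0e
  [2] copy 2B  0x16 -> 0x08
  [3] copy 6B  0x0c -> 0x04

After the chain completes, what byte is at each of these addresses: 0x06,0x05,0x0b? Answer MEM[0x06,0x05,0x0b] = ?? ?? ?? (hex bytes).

  after D0: wrote 6B at 0x10 = 9907a3e04b06
  after D1: wrote 3B at 0x0e = 9907a3
  after D2: wrote 2B at 0x08 = 8f40
  after D3: wrote 6B at 0x04 = 4b069907a307
query mem[0x06]=0x99, mem[0x05]=0x06, mem[0x0b]=0xe0

MEM[0x06,0x05,0x0b] = 99 06 e0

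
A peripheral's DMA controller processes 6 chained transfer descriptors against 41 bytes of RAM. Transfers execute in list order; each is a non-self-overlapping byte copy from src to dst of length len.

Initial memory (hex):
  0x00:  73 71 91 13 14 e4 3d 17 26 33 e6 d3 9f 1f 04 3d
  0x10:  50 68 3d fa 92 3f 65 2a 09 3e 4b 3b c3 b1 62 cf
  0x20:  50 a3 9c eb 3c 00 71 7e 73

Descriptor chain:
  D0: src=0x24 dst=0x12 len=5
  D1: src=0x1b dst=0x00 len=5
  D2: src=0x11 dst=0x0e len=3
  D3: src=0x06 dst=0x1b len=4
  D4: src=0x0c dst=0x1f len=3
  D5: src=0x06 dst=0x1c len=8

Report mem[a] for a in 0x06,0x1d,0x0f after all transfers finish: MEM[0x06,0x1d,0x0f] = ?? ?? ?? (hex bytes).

#0 dst[0x12+5] := {0x3c,0x00,0x71,0x7e,0x73}
#1 dst[0x00+5] := {0x3b,0xc3,0xb1,0x62,0xcf}
#2 dst[0x0e+3] := {0x68,0x3c,0x00}
#3 dst[0x1b+4] := {0x3d,0x17,0x26,0x33}
#4 dst[0x1f+3] := {0x9f,0x1f,0x68}
#5 dst[0x1c+8] := {0x3d,0x17,0x26,0x33,0xe6,0xd3,0x9f,0x1f}
query mem[0x06]=0x3d, mem[0x1d]=0x17, mem[0x0f]=0x3c

MEM[0x06,0x1d,0x0f] = 3d 17 3c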